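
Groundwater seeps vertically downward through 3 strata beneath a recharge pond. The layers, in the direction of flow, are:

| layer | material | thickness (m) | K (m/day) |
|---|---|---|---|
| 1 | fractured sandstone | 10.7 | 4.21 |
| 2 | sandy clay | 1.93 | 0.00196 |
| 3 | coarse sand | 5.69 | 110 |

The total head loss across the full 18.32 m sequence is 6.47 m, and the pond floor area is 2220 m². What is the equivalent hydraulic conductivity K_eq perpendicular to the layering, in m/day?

Flow is perpendicular to layering, so the layers act in series and the equivalent K is the thickness-weighted harmonic mean.
Total thickness L = 10.7 + 1.93 + 5.69 = 18.32 m.
Σ(b_i/K_i) = 10.7/4.21 + 1.93/0.00196 + 5.69/110 = 987.3 d.
K_eq = L / Σ(b_i/K_i) = 18.32 / 987.3 = 0.01856 m/day.

0.0186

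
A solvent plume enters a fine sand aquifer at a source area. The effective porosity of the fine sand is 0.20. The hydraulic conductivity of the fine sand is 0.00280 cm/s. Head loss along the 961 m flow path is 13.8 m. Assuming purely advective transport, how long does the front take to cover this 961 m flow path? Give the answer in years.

15.1

Convert K: 0.00280 cm/s × 864 = 2.419 m/day.
Hydraulic gradient i = Δh / L = 13.8 / 961 = 0.01436.
Darcy flux q = K · i = 2.419 × 0.01436 = 0.03474 m/day.
Seepage velocity v = q / n_e = 0.03474 / 0.20 = 0.1737 m/day.
Travel time t = L / v = 961 / 0.1737 = 5533 days = 15.15 years.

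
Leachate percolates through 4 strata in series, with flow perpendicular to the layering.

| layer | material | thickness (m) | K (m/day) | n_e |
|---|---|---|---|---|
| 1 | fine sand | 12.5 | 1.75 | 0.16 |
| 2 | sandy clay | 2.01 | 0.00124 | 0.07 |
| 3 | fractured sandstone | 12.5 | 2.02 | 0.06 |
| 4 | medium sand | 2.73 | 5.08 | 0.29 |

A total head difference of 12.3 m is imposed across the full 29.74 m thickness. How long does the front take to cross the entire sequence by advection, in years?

1.34

With flow normal to the layers, continuity requires the same specific discharge q through every layer.
Σ(b_i/K_i) = 12.5/1.75 + 2.01/0.00124 + 12.5/2.02 + 2.73/5.08 = 1635 d.
q = Δh / Σ(b_i/K_i) = 12.3 / 1635 = 0.007524 m/day.
In each layer the seepage velocity is v_i = q/n_i, so the layer transit time is t_i = b_i·n_i / q:
  layer 1 (fine sand): t_1 = 12.5 × 0.16 / 0.007524 = 265.8 d
  layer 2 (sandy clay): t_2 = 2.01 × 0.07 / 0.007524 = 18.70 d
  layer 3 (fractured sandstone): t_3 = 12.5 × 0.06 / 0.007524 = 99.69 d
  layer 4 (medium sand): t_4 = 2.73 × 0.29 / 0.007524 = 105.2 d
Total t = Σ t_i = 489.4 days = 1.340 years.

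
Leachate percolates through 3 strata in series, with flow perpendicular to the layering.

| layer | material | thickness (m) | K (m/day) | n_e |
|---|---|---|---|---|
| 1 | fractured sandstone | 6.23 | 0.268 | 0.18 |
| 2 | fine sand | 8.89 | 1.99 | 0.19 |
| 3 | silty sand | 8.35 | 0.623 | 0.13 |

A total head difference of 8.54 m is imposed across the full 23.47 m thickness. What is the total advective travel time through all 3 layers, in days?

With flow normal to the layers, continuity requires the same specific discharge q through every layer.
Σ(b_i/K_i) = 6.23/0.268 + 8.89/1.99 + 8.35/0.623 = 41.12 d.
q = Δh / Σ(b_i/K_i) = 8.54 / 41.12 = 0.2077 m/day.
In each layer the seepage velocity is v_i = q/n_i, so the layer transit time is t_i = b_i·n_i / q:
  layer 1 (fractured sandstone): t_1 = 6.23 × 0.18 / 0.2077 = 5.399 d
  layer 2 (fine sand): t_2 = 8.89 × 0.19 / 0.2077 = 8.132 d
  layer 3 (silty sand): t_3 = 8.35 × 0.13 / 0.2077 = 5.226 d
Total t = Σ t_i = 18.76 days.

18.8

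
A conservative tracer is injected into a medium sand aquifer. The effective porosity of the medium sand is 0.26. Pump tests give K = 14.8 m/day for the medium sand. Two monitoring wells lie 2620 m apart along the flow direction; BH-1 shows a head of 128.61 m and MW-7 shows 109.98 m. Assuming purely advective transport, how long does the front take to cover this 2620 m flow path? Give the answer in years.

Hydraulic gradient i = (128.61 − 109.98) / 2620 = 18.63 / 2620 = 0.007111.
Darcy flux q = K · i = 14.80 × 0.007111 = 0.1052 m/day.
Seepage velocity v = q / n_e = 0.1052 / 0.26 = 0.4048 m/day.
Travel time t = L / v = 2620 / 0.4048 = 6473 days = 17.72 years.

17.7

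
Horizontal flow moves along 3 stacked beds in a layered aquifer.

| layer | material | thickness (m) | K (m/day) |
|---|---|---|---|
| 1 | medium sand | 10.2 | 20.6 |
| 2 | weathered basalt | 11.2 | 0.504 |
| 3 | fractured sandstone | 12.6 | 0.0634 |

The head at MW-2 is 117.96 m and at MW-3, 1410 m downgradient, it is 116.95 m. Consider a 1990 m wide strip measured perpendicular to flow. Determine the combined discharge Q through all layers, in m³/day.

Flow is parallel to layering, so each bed carries its own Darcy discharge and the transmissivities add.
Σ(K_i·b_i) = 20.6×10.2 + 0.504×11.2 + 0.0634×12.6 = 216.6 m²/day.
Hydraulic gradient i = (117.96 − 116.95) / 1410 = 1.01 / 1410 = 0.0007163.
Q = Σ(K_i·b_i) · W · i = 216.6 × 1990 × 0.0007163 = 308.7 m³/day.

309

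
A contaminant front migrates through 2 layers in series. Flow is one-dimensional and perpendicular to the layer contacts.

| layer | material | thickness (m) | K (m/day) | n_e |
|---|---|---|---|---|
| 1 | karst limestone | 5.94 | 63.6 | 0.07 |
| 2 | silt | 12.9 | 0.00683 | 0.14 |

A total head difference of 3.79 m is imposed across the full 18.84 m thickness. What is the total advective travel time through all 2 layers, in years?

With flow normal to the layers, continuity requires the same specific discharge q through every layer.
Σ(b_i/K_i) = 5.94/63.6 + 12.9/0.00683 = 1889 d.
q = Δh / Σ(b_i/K_i) = 3.79 / 1889 = 0.002007 m/day.
In each layer the seepage velocity is v_i = q/n_i, so the layer transit time is t_i = b_i·n_i / q:
  layer 1 (karst limestone): t_1 = 5.94 × 0.07 / 0.002007 = 207.2 d
  layer 2 (silt): t_2 = 12.9 × 0.14 / 0.002007 = 900.1 d
Total t = Σ t_i = 1107 days = 3.032 years.

3.03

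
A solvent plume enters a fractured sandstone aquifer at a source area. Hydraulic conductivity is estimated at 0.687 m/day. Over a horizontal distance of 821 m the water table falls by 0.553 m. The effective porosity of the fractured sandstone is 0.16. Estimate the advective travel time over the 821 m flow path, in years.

Hydraulic gradient i = Δh / L = 0.553 / 821 = 0.0006736.
Darcy flux q = K · i = 0.6870 × 0.0006736 = 0.0004627 m/day.
Seepage velocity v = q / n_e = 0.0004627 / 0.16 = 0.002892 m/day.
Travel time t = L / v = 821 / 0.002892 = 2.839e+05 days = 777.2 years.

777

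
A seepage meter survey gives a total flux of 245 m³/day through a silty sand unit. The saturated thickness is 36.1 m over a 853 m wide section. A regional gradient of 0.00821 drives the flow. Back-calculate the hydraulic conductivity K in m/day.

0.969

Cross-sectional area A = 853 × 36.1 = 30793 m².
Hydraulic gradient i = 0.00821.
From Q = K·A·i, K = Q / (A·i) = 245 / (30793 × 0.008210) = 0.9691 m/day.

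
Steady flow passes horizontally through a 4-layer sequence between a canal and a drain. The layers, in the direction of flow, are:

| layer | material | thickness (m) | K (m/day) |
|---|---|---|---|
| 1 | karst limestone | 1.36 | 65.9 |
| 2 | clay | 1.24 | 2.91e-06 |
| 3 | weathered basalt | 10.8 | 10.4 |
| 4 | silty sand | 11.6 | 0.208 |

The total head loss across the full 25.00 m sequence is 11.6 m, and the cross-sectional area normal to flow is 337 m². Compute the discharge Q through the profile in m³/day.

0.00917

Flow is perpendicular to layering, so the layers act in series and the equivalent K is the thickness-weighted harmonic mean.
Total thickness L = 1.36 + 1.24 + 10.8 + 11.6 = 25.00 m.
Σ(b_i/K_i) = 1.36/65.9 + 1.24/2.91e-06 + 10.8/10.4 + 11.6/0.208 = 4.262e+05 d.
K_eq = L / Σ(b_i/K_i) = 25.00 / 4.262e+05 = 5.866e-05 m/day.
Q = K_eq · A · (Δh/L) = 5.866e-05 × 337 × (11.6/25.00) = 0.009173 m³/day.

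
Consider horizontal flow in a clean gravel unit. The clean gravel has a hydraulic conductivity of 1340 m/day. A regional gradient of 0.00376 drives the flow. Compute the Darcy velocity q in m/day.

Hydraulic gradient i = 0.00376.
Specific discharge q = K · i = 1340 × 0.003760 = 5.038 m/day.

5.04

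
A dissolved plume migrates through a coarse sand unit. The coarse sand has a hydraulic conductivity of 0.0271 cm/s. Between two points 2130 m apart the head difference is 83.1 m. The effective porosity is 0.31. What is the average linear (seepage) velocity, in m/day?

Convert K: 0.0271 cm/s × 864 = 23.41 m/day.
Hydraulic gradient i = Δh / L = 83.1 / 2130 = 0.03901.
Darcy flux q = K · i = 23.41 × 0.03901 = 0.9135 m/day.
Seepage velocity v = q / n_e = 0.9135 / 0.31 = 2.947 m/day.

2.95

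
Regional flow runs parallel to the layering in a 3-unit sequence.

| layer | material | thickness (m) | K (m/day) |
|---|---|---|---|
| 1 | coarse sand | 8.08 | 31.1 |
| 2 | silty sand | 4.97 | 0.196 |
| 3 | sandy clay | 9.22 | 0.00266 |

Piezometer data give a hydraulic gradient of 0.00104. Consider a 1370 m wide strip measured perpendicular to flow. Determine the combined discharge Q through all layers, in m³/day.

Flow is parallel to layering, so each bed carries its own Darcy discharge and the transmissivities add.
Σ(K_i·b_i) = 31.1×8.08 + 0.196×4.97 + 0.00266×9.22 = 252.3 m²/day.
Hydraulic gradient i = 0.00104.
Q = Σ(K_i·b_i) · W · i = 252.3 × 1370 × 0.001040 = 359.5 m³/day.

359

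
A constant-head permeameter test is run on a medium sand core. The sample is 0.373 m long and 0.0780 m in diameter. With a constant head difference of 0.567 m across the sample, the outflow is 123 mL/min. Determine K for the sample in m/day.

24.4

Cross-sectional area A = π·(d/2)² = π × (0.0780/2)² = 0.004778 m².
Convert discharge: 123 mL/min = 2.050e-06 m³/s.
Darcy's law rearranged: K = Q·L / (A·Δh) = 2.050e-06 × 0.373 / (0.004778 × 0.567) = 0.0002822 m/s = 24.38 m/day.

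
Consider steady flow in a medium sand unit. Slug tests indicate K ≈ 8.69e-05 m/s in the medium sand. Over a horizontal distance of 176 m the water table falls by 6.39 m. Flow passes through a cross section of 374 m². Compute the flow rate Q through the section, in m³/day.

102

Convert K: 8.69e-05 m/s × 86400 = 7.508 m/day.
Hydraulic gradient i = Δh / L = 6.39 / 176 = 0.03631.
Darcy's law: Q = K · A · i = 7.508 × 374.0 × 0.03631 = 102.0 m³/day.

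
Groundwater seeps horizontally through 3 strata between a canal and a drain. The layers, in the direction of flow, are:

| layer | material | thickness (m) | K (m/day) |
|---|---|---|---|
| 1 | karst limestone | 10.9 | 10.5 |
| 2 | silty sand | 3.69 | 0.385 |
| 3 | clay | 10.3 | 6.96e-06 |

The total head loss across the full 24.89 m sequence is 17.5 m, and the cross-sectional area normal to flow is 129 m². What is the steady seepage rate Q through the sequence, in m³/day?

Flow is perpendicular to layering, so the layers act in series and the equivalent K is the thickness-weighted harmonic mean.
Total thickness L = 10.9 + 3.69 + 10.3 = 24.89 m.
Σ(b_i/K_i) = 10.9/10.5 + 3.69/0.385 + 10.3/6.96e-06 = 1.480e+06 d.
K_eq = L / Σ(b_i/K_i) = 24.89 / 1.480e+06 = 1.682e-05 m/day.
Q = K_eq · A · (Δh/L) = 1.682e-05 × 129 × (17.5/24.89) = 0.001525 m³/day.

0.00153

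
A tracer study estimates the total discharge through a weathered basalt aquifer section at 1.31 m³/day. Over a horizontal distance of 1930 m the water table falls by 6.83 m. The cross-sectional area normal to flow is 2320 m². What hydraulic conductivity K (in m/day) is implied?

0.160

Hydraulic gradient i = Δh / L = 6.83 / 1930 = 0.003539.
From Q = K·A·i, K = Q / (A·i) = 1.31 / (2320 × 0.003539) = 0.1596 m/day.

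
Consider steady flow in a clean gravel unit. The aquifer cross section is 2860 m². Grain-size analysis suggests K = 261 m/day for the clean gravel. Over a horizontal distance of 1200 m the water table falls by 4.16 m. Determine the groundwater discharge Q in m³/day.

2590

Hydraulic gradient i = Δh / L = 4.16 / 1200 = 0.003467.
Darcy's law: Q = K · A · i = 261.0 × 2860 × 0.003467 = 2588 m³/day.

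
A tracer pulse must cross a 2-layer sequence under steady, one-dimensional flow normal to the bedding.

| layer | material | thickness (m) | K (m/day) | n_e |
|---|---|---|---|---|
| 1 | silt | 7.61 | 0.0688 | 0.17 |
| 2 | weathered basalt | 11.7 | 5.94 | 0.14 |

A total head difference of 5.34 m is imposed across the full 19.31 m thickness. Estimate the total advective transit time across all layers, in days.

61.8

With flow normal to the layers, continuity requires the same specific discharge q through every layer.
Σ(b_i/K_i) = 7.61/0.0688 + 11.7/5.94 = 112.6 d.
q = Δh / Σ(b_i/K_i) = 5.34 / 112.6 = 0.04743 m/day.
In each layer the seepage velocity is v_i = q/n_i, so the layer transit time is t_i = b_i·n_i / q:
  layer 1 (silt): t_1 = 7.61 × 0.17 / 0.04743 = 27.27 d
  layer 2 (weathered basalt): t_2 = 11.7 × 0.14 / 0.04743 = 34.53 d
Total t = Σ t_i = 61.81 days.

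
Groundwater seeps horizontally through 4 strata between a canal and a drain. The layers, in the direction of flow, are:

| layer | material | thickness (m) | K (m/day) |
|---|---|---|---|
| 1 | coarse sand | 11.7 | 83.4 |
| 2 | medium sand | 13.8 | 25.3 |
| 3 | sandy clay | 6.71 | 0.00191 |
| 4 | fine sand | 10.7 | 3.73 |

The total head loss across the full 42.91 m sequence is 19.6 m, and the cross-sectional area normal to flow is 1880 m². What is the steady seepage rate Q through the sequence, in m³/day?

10.5

Flow is perpendicular to layering, so the layers act in series and the equivalent K is the thickness-weighted harmonic mean.
Total thickness L = 11.7 + 13.8 + 6.71 + 10.7 = 42.91 m.
Σ(b_i/K_i) = 11.7/83.4 + 13.8/25.3 + 6.71/0.00191 + 10.7/3.73 = 3517 d.
K_eq = L / Σ(b_i/K_i) = 42.91 / 3517 = 0.01220 m/day.
Q = K_eq · A · (Δh/L) = 0.01220 × 1880 × (19.6/42.91) = 10.48 m³/day.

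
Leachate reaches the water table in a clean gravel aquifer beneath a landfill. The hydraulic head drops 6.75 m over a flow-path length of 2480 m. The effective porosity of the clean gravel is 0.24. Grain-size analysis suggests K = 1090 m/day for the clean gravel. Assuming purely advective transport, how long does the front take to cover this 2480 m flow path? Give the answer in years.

0.549

Hydraulic gradient i = Δh / L = 6.75 / 2480 = 0.002722.
Darcy flux q = K · i = 1090 × 0.002722 = 2.967 m/day.
Seepage velocity v = q / n_e = 2.967 / 0.24 = 12.36 m/day.
Travel time t = L / v = 2480 / 12.36 = 200.6 days = 0.5493 years.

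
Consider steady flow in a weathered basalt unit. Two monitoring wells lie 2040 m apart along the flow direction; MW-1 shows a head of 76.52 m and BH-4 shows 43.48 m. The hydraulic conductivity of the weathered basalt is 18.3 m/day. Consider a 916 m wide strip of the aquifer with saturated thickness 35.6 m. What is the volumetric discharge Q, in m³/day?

9670

Cross-sectional area A = 916 × 35.6 = 32610 m².
Hydraulic gradient i = (76.52 − 43.48) / 2040 = 33.04 / 2040 = 0.01620.
Darcy's law: Q = K · A · i = 18.30 × 32610 × 0.01620 = 9665 m³/day.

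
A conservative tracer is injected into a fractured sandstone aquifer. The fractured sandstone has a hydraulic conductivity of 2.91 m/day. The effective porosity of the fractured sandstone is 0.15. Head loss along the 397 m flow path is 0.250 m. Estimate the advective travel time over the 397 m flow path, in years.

89.0

Hydraulic gradient i = Δh / L = 0.250 / 397 = 0.0006297.
Darcy flux q = K · i = 2.910 × 0.0006297 = 0.001832 m/day.
Seepage velocity v = q / n_e = 0.001832 / 0.15 = 0.01222 m/day.
Travel time t = L / v = 397 / 0.01222 = 32497 days = 88.97 years.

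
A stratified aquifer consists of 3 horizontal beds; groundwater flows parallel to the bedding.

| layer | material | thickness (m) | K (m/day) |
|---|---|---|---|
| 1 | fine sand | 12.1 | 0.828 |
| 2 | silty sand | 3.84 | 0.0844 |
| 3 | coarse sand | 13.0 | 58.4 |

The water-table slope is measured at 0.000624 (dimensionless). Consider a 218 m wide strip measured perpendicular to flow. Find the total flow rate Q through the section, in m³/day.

Flow is parallel to layering, so each bed carries its own Darcy discharge and the transmissivities add.
Σ(K_i·b_i) = 0.828×12.1 + 0.0844×3.84 + 58.4×13.0 = 769.5 m²/day.
Hydraulic gradient i = 0.000624.
Q = Σ(K_i·b_i) · W · i = 769.5 × 218 × 0.0006240 = 104.7 m³/day.

105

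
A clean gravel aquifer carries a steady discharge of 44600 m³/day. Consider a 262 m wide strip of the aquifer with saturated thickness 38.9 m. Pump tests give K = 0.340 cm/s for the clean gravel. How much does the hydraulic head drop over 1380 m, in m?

20.6

Convert K: 0.340 cm/s × 864 = 293.8 m/day.
Cross-sectional area A = 262 × 38.9 = 10192 m².
From Q = K·A·i, i = Q / (K·A) = 44600 / (293.8 × 10192) = 0.01490.
Head loss Δh = i · L = 0.01490 × 1380 = 20.56 m.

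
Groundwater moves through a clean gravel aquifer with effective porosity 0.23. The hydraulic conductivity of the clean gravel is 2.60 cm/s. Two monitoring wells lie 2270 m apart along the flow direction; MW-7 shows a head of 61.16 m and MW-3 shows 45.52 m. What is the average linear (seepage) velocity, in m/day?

Convert K: 2.60 cm/s × 864 = 2246 m/day.
Hydraulic gradient i = (61.16 − 45.52) / 2270 = 15.64 / 2270 = 0.006890.
Darcy flux q = K · i = 2246 × 0.006890 = 15.48 m/day.
Seepage velocity v = q / n_e = 15.48 / 0.23 = 67.29 m/day.

67.3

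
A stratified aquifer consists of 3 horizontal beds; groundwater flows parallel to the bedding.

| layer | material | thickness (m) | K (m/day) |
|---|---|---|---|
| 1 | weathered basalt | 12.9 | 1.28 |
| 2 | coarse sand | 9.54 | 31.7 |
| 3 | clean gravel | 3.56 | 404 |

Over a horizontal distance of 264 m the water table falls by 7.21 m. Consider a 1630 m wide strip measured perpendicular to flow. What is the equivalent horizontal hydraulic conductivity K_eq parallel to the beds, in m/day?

67.6

Flow is parallel to layering, so each bed carries its own Darcy discharge and the transmissivities add.
Σ(K_i·b_i) = 1.28×12.9 + 31.7×9.54 + 404×3.56 = 1757 m²/day.
Total thickness b = 26.00 m, so K_eq = Σ(K_i·b_i)/b = 67.58 m/day.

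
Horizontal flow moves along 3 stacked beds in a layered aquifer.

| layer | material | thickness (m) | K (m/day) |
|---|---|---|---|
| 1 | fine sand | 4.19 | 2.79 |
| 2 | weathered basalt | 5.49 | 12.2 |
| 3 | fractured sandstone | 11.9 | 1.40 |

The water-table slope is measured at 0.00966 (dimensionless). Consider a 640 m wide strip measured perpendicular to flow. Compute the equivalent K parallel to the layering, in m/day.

Flow is parallel to layering, so each bed carries its own Darcy discharge and the transmissivities add.
Σ(K_i·b_i) = 2.79×4.19 + 12.2×5.49 + 1.40×11.9 = 95.33 m²/day.
Total thickness b = 21.58 m, so K_eq = Σ(K_i·b_i)/b = 4.417 m/day.

4.42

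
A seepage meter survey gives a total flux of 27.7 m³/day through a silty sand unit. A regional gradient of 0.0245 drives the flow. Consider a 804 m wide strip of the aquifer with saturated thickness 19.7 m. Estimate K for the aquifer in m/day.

Cross-sectional area A = 804 × 19.7 = 15839 m².
Hydraulic gradient i = 0.0245.
From Q = K·A·i, K = Q / (A·i) = 27.7 / (15839 × 0.02450) = 0.07138 m/day.

0.0714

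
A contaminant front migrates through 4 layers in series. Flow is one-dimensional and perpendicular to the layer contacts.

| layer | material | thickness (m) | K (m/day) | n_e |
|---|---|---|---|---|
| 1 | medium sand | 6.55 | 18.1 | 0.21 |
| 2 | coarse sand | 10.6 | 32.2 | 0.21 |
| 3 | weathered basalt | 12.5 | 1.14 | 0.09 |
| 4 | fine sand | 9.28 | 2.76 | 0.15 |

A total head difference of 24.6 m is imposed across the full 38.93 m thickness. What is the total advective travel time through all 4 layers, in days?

With flow normal to the layers, continuity requires the same specific discharge q through every layer.
Σ(b_i/K_i) = 6.55/18.1 + 10.6/32.2 + 12.5/1.14 + 9.28/2.76 = 15.02 d.
q = Δh / Σ(b_i/K_i) = 24.6 / 15.02 = 1.638 m/day.
In each layer the seepage velocity is v_i = q/n_i, so the layer transit time is t_i = b_i·n_i / q:
  layer 1 (medium sand): t_1 = 6.55 × 0.21 / 1.638 = 0.8397 d
  layer 2 (coarse sand): t_2 = 10.6 × 0.21 / 1.638 = 1.359 d
  layer 3 (weathered basalt): t_3 = 12.5 × 0.09 / 1.638 = 0.6868 d
  layer 4 (fine sand): t_4 = 9.28 × 0.15 / 1.638 = 0.8498 d
Total t = Σ t_i = 3.735 days.

3.74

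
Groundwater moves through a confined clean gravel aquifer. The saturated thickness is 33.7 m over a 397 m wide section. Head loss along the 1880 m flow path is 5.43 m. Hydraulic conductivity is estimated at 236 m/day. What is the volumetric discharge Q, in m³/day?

9120

Cross-sectional area A = 397 × 33.7 = 13379 m².
Hydraulic gradient i = Δh / L = 5.43 / 1880 = 0.002888.
Darcy's law: Q = K · A · i = 236.0 × 13379 × 0.002888 = 9120 m³/day.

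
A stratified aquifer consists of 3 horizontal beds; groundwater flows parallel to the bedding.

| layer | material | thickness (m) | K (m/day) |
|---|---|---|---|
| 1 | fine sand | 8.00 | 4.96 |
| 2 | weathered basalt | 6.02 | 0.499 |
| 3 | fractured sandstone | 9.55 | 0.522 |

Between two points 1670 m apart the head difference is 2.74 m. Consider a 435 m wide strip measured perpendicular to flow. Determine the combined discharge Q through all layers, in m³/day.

Flow is parallel to layering, so each bed carries its own Darcy discharge and the transmissivities add.
Σ(K_i·b_i) = 4.96×8.00 + 0.499×6.02 + 0.522×9.55 = 47.67 m²/day.
Hydraulic gradient i = Δh / L = 2.74 / 1670 = 0.001641.
Q = Σ(K_i·b_i) · W · i = 47.67 × 435 × 0.001641 = 34.02 m³/day.

34.0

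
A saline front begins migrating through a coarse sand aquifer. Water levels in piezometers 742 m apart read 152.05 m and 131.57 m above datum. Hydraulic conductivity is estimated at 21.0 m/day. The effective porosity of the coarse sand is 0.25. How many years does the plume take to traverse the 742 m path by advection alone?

Hydraulic gradient i = (152.05 − 131.57) / 742 = 20.48 / 742 = 0.02760.
Darcy flux q = K · i = 21.00 × 0.02760 = 0.5796 m/day.
Seepage velocity v = q / n_e = 0.5796 / 0.25 = 2.318 m/day.
Travel time t = L / v = 742 / 2.318 = 320.0 days = 0.8762 years.

0.876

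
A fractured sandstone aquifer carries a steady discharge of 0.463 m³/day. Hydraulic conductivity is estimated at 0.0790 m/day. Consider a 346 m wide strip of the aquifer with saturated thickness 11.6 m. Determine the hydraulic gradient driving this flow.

Cross-sectional area A = 346 × 11.6 = 4014 m².
From Q = K·A·i, i = Q / (K·A) = 0.463 / (0.07900 × 4014) = 0.001460.

0.00146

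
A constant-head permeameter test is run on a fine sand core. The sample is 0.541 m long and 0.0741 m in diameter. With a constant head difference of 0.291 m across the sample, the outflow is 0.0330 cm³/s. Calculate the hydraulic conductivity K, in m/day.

Cross-sectional area A = π·(d/2)² = π × (0.0741/2)² = 0.004312 m².
Convert discharge: 0.0330 cm³/s = 3.300e-08 m³/s.
Darcy's law rearranged: K = Q·L / (A·Δh) = 3.300e-08 × 0.541 / (0.004312 × 0.291) = 1.423e-05 m/s = 1.229 m/day.

1.23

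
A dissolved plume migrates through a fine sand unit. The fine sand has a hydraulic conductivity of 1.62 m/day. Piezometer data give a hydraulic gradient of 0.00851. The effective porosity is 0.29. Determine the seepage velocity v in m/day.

0.0475

Hydraulic gradient i = 0.00851.
Darcy flux q = K · i = 1.620 × 0.008510 = 0.01379 m/day.
Seepage velocity v = q / n_e = 0.01379 / 0.29 = 0.04754 m/day.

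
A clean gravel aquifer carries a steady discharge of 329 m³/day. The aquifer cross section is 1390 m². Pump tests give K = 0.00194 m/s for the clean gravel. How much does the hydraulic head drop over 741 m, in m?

Convert K: 0.00194 m/s × 86400 = 167.6 m/day.
From Q = K·A·i, i = Q / (K·A) = 329 / (167.6 × 1390) = 0.001412.
Head loss Δh = i · L = 0.001412 × 741 = 1.046 m.

1.05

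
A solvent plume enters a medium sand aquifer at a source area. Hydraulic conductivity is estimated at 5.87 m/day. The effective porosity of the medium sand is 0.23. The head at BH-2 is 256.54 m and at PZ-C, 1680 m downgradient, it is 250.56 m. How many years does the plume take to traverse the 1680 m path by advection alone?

Hydraulic gradient i = (256.54 − 250.56) / 1680 = 5.98 / 1680 = 0.003560.
Darcy flux q = K · i = 5.870 × 0.003560 = 0.02089 m/day.
Seepage velocity v = q / n_e = 0.02089 / 0.23 = 0.09085 m/day.
Travel time t = L / v = 1680 / 0.09085 = 18493 days = 50.63 years.

50.6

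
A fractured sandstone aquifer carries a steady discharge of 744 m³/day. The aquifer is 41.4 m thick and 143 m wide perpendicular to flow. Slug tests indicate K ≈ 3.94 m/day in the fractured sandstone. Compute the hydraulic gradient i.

0.0319

Cross-sectional area A = 143 × 41.4 = 5920 m².
From Q = K·A·i, i = Q / (K·A) = 744 / (3.940 × 5920) = 0.03190.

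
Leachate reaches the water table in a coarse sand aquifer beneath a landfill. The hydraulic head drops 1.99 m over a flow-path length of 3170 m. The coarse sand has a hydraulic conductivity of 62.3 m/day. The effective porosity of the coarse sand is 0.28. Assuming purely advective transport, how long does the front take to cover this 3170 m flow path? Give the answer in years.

62.1

Hydraulic gradient i = Δh / L = 1.99 / 3170 = 0.0006278.
Darcy flux q = K · i = 62.30 × 0.0006278 = 0.03911 m/day.
Seepage velocity v = q / n_e = 0.03911 / 0.28 = 0.1397 m/day.
Travel time t = L / v = 3170 / 0.1397 = 22695 days = 62.14 years.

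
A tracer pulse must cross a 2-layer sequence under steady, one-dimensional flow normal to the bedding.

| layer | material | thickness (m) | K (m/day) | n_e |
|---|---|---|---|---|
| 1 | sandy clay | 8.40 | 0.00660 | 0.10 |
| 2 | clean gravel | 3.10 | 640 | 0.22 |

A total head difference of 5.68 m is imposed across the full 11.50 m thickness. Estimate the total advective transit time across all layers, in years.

With flow normal to the layers, continuity requires the same specific discharge q through every layer.
Σ(b_i/K_i) = 8.40/0.00660 + 3.10/640 = 1273 d.
q = Δh / Σ(b_i/K_i) = 5.68 / 1273 = 0.004463 m/day.
In each layer the seepage velocity is v_i = q/n_i, so the layer transit time is t_i = b_i·n_i / q:
  layer 1 (sandy clay): t_1 = 8.40 × 0.10 / 0.004463 = 188.2 d
  layer 2 (clean gravel): t_2 = 3.10 × 0.22 / 0.004463 = 152.8 d
Total t = Σ t_i = 341.0 days = 0.9337 years.

0.934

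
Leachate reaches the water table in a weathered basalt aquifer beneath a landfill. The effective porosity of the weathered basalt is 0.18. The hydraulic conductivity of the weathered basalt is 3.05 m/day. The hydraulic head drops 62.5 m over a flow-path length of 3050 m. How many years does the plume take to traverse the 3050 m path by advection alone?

Hydraulic gradient i = Δh / L = 62.5 / 3050 = 0.02049.
Darcy flux q = K · i = 3.050 × 0.02049 = 0.06250 m/day.
Seepage velocity v = q / n_e = 0.06250 / 0.18 = 0.3472 m/day.
Travel time t = L / v = 3050 / 0.3472 = 8784 days = 24.05 years.

24.0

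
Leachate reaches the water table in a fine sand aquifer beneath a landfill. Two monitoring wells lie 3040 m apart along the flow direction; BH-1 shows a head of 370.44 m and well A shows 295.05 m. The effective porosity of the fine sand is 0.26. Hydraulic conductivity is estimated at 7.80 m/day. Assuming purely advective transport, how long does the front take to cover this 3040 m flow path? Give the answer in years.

Hydraulic gradient i = (370.44 − 295.05) / 3040 = 75.39 / 3040 = 0.02480.
Darcy flux q = K · i = 7.800 × 0.02480 = 0.1934 m/day.
Seepage velocity v = q / n_e = 0.1934 / 0.26 = 0.7440 m/day.
Travel time t = L / v = 3040 / 0.7440 = 4086 days = 11.19 years.

11.2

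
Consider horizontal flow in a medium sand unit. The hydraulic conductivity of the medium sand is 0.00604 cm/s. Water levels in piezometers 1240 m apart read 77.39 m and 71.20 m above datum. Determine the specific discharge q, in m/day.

Convert K: 0.00604 cm/s × 864 = 5.219 m/day.
Hydraulic gradient i = (77.39 − 71.20) / 1240 = 6.19 / 1240 = 0.004992.
Specific discharge q = K · i = 5.219 × 0.004992 = 0.02605 m/day.

0.0261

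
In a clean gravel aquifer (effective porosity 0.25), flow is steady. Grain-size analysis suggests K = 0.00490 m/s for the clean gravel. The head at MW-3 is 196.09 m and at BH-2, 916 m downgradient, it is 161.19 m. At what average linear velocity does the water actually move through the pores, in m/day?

Convert K: 0.00490 m/s × 86400 = 423.4 m/day.
Hydraulic gradient i = (196.09 − 161.19) / 916 = 34.9 / 916 = 0.03810.
Darcy flux q = K · i = 423.4 × 0.03810 = 16.13 m/day.
Seepage velocity v = q / n_e = 16.13 / 0.25 = 64.52 m/day.

64.5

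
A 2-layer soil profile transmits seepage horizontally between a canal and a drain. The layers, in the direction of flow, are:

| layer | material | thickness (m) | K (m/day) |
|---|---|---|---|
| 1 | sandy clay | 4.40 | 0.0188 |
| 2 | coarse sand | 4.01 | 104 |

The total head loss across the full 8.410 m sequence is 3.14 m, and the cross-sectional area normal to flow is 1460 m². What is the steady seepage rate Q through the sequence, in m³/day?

19.6

Flow is perpendicular to layering, so the layers act in series and the equivalent K is the thickness-weighted harmonic mean.
Total thickness L = 4.40 + 4.01 = 8.410 m.
Σ(b_i/K_i) = 4.40/0.0188 + 4.01/104 = 234.1 d.
K_eq = L / Σ(b_i/K_i) = 8.410 / 234.1 = 0.03593 m/day.
Q = K_eq · A · (Δh/L) = 0.03593 × 1460 × (3.14/8.410) = 19.58 m³/day.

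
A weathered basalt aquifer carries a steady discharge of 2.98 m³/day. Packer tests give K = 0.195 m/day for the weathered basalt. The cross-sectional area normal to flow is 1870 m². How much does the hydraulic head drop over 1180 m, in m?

From Q = K·A·i, i = Q / (K·A) = 2.98 / (0.1950 × 1870) = 0.008172.
Head loss Δh = i · L = 0.008172 × 1180 = 9.643 m.

9.64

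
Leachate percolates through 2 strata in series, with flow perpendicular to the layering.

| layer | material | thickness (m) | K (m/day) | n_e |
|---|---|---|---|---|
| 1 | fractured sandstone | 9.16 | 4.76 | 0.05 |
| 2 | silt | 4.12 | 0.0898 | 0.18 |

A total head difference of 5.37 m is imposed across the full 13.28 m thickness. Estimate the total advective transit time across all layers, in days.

With flow normal to the layers, continuity requires the same specific discharge q through every layer.
Σ(b_i/K_i) = 9.16/4.76 + 4.12/0.0898 = 47.80 d.
q = Δh / Σ(b_i/K_i) = 5.37 / 47.80 = 0.1123 m/day.
In each layer the seepage velocity is v_i = q/n_i, so the layer transit time is t_i = b_i·n_i / q:
  layer 1 (fractured sandstone): t_1 = 9.16 × 0.05 / 0.1123 = 4.077 d
  layer 2 (silt): t_2 = 4.12 × 0.18 / 0.1123 = 6.602 d
Total t = Σ t_i = 10.68 days.

10.7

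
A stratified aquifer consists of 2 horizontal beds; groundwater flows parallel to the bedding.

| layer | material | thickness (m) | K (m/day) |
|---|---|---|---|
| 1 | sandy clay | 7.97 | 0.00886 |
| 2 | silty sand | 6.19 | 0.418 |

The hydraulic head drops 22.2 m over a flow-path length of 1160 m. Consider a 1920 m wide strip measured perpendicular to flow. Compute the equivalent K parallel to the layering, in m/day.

Flow is parallel to layering, so each bed carries its own Darcy discharge and the transmissivities add.
Σ(K_i·b_i) = 0.00886×7.97 + 0.418×6.19 = 2.658 m²/day.
Total thickness b = 14.16 m, so K_eq = Σ(K_i·b_i)/b = 0.1877 m/day.

0.188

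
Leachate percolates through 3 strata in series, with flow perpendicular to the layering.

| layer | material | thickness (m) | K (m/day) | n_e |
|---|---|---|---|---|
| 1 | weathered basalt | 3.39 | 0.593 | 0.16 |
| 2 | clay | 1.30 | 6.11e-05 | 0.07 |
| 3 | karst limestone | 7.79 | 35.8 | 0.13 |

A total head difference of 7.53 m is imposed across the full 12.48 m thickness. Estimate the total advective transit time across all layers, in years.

12.7

With flow normal to the layers, continuity requires the same specific discharge q through every layer.
Σ(b_i/K_i) = 3.39/0.593 + 1.30/6.11e-05 + 7.79/35.8 = 21283 d.
q = Δh / Σ(b_i/K_i) = 7.53 / 21283 = 0.0003538 m/day.
In each layer the seepage velocity is v_i = q/n_i, so the layer transit time is t_i = b_i·n_i / q:
  layer 1 (weathered basalt): t_1 = 3.39 × 0.16 / 0.0003538 = 1533 d
  layer 2 (clay): t_2 = 1.30 × 0.07 / 0.0003538 = 257.2 d
  layer 3 (karst limestone): t_3 = 7.79 × 0.13 / 0.0003538 = 2862 d
Total t = Σ t_i = 4652 days = 12.74 years.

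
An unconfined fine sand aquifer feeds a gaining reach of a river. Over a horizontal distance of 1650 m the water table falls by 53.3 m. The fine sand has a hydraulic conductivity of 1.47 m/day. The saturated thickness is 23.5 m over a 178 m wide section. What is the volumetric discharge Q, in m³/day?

199

Cross-sectional area A = 178 × 23.5 = 4183 m².
Hydraulic gradient i = Δh / L = 53.3 / 1650 = 0.03230.
Darcy's law: Q = K · A · i = 1.470 × 4183 × 0.03230 = 198.6 m³/day.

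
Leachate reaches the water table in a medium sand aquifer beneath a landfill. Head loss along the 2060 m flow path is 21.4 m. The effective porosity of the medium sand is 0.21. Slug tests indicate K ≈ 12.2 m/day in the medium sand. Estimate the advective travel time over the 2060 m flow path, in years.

Hydraulic gradient i = Δh / L = 21.4 / 2060 = 0.01039.
Darcy flux q = K · i = 12.20 × 0.01039 = 0.1267 m/day.
Seepage velocity v = q / n_e = 0.1267 / 0.21 = 0.6035 m/day.
Travel time t = L / v = 2060 / 0.6035 = 3413 days = 9.345 years.

9.35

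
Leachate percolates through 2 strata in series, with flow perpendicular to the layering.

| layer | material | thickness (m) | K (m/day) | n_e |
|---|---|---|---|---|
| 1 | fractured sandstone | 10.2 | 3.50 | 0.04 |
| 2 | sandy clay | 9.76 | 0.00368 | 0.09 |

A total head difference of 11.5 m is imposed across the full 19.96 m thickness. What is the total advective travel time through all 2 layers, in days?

With flow normal to the layers, continuity requires the same specific discharge q through every layer.
Σ(b_i/K_i) = 10.2/3.50 + 9.76/0.00368 = 2655 d.
q = Δh / Σ(b_i/K_i) = 11.5 / 2655 = 0.004331 m/day.
In each layer the seepage velocity is v_i = q/n_i, so the layer transit time is t_i = b_i·n_i / q:
  layer 1 (fractured sandstone): t_1 = 10.2 × 0.04 / 0.004331 = 94.20 d
  layer 2 (sandy clay): t_2 = 9.76 × 0.09 / 0.004331 = 202.8 d
Total t = Σ t_i = 297.0 days.

297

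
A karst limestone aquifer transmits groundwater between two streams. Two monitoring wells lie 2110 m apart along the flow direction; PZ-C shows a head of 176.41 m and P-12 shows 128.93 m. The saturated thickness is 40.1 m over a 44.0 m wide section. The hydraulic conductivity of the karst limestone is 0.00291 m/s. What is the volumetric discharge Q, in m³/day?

9980

Convert K: 0.00291 m/s × 86400 = 251.4 m/day.
Cross-sectional area A = 44.0 × 40.1 = 1764 m².
Hydraulic gradient i = (176.41 − 128.93) / 2110 = 47.48 / 2110 = 0.02250.
Darcy's law: Q = K · A · i = 251.4 × 1764 × 0.02250 = 9982 m³/day.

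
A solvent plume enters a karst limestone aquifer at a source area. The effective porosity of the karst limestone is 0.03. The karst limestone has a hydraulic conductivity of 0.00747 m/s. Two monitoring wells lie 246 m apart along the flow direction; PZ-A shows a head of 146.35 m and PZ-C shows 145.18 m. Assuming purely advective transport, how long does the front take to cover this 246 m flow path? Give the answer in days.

2.40

Convert K: 0.00747 m/s × 86400 = 645.4 m/day.
Hydraulic gradient i = (146.35 − 145.18) / 246 = 1.17 / 246 = 0.004756.
Darcy flux q = K · i = 645.4 × 0.004756 = 3.070 m/day.
Seepage velocity v = q / n_e = 3.070 / 0.03 = 102.3 m/day.
Travel time t = L / v = 246 / 102.3 = 2.404 days.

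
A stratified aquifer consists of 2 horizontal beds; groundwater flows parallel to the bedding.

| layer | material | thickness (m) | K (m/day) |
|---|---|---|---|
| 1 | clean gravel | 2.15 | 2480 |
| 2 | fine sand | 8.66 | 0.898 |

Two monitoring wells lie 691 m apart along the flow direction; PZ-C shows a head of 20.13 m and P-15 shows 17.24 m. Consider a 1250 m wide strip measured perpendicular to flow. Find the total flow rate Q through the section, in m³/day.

Flow is parallel to layering, so each bed carries its own Darcy discharge and the transmissivities add.
Σ(K_i·b_i) = 2480×2.15 + 0.898×8.66 = 5340 m²/day.
Hydraulic gradient i = (20.13 − 17.24) / 691 = 2.89 / 691 = 0.004182.
Q = Σ(K_i·b_i) · W · i = 5340 × 1250 × 0.004182 = 27916 m³/day.

27900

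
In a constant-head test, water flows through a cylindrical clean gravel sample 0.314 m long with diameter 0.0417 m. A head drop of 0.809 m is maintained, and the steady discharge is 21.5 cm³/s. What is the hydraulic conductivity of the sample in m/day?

Cross-sectional area A = π·(d/2)² = π × (0.0417/2)² = 0.001366 m².
Convert discharge: 21.5 cm³/s = 2.150e-05 m³/s.
Darcy's law rearranged: K = Q·L / (A·Δh) = 2.150e-05 × 0.314 / (0.001366 × 0.809) = 0.006110 m/s = 527.9 m/day.

528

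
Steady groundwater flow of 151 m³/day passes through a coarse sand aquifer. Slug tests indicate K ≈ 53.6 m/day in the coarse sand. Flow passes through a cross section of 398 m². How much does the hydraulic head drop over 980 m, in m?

From Q = K·A·i, i = Q / (K·A) = 151 / (53.60 × 398.0) = 0.007078.
Head loss Δh = i · L = 0.007078 × 980 = 6.937 m.

6.94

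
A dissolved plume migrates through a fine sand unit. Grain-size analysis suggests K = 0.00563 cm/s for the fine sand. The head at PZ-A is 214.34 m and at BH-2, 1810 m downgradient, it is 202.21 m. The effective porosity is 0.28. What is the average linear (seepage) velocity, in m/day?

0.116

Convert K: 0.00563 cm/s × 864 = 4.864 m/day.
Hydraulic gradient i = (214.34 − 202.21) / 1810 = 12.13 / 1810 = 0.006702.
Darcy flux q = K · i = 4.864 × 0.006702 = 0.03260 m/day.
Seepage velocity v = q / n_e = 0.03260 / 0.28 = 0.1164 m/day.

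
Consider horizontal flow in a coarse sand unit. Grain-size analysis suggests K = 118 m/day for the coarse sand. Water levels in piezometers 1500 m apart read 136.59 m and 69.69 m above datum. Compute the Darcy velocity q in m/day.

Hydraulic gradient i = (136.59 − 69.69) / 1500 = 66.9 / 1500 = 0.04460.
Specific discharge q = K · i = 118.0 × 0.04460 = 5.263 m/day.

5.26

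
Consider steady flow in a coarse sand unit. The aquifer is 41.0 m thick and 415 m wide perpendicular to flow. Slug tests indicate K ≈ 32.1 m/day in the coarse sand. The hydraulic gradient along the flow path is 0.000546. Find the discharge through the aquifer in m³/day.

298

Cross-sectional area A = 415 × 41.0 = 17015 m².
Hydraulic gradient i = 0.000546.
Darcy's law: Q = K · A · i = 32.10 × 17015 × 0.0005460 = 298.2 m³/day.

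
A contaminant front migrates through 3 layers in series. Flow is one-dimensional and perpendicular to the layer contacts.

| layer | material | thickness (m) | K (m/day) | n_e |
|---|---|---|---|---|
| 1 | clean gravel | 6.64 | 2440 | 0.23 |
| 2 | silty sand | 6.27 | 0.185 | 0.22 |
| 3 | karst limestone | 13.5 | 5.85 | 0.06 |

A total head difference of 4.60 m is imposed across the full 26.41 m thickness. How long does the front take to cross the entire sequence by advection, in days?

29.2

With flow normal to the layers, continuity requires the same specific discharge q through every layer.
Σ(b_i/K_i) = 6.64/2440 + 6.27/0.185 + 13.5/5.85 = 36.20 d.
q = Δh / Σ(b_i/K_i) = 4.60 / 36.20 = 0.1271 m/day.
In each layer the seepage velocity is v_i = q/n_i, so the layer transit time is t_i = b_i·n_i / q:
  layer 1 (clean gravel): t_1 = 6.64 × 0.23 / 0.1271 = 12.02 d
  layer 2 (silty sand): t_2 = 6.27 × 0.22 / 0.1271 = 10.86 d
  layer 3 (karst limestone): t_3 = 13.5 × 0.06 / 0.1271 = 6.375 d
Total t = Σ t_i = 29.25 days.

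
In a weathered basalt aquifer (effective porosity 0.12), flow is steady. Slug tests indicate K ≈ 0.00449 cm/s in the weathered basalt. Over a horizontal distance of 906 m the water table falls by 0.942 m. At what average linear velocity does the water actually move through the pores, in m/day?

Convert K: 0.00449 cm/s × 864 = 3.879 m/day.
Hydraulic gradient i = Δh / L = 0.942 / 906 = 0.001040.
Darcy flux q = K · i = 3.879 × 0.001040 = 0.004034 m/day.
Seepage velocity v = q / n_e = 0.004034 / 0.12 = 0.03361 m/day.

0.0336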